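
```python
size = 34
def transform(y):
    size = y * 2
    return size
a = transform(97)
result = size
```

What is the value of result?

Step 1: Global size = 34.
Step 2: transform(97) creates local size = 97 * 2 = 194.
Step 3: Global size unchanged because no global keyword. result = 34

The answer is 34.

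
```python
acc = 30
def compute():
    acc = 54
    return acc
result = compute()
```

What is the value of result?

Step 1: Global acc = 30.
Step 2: compute() creates local acc = 54, shadowing the global.
Step 3: Returns local acc = 54. result = 54

The answer is 54.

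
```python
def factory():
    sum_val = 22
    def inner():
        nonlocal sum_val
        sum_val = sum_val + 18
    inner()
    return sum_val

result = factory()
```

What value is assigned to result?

Step 1: factory() sets sum_val = 22.
Step 2: inner() uses nonlocal to modify sum_val in factory's scope: sum_val = 22 + 18 = 40.
Step 3: factory() returns the modified sum_val = 40

The answer is 40.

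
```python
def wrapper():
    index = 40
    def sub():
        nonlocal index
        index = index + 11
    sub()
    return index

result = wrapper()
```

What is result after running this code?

Step 1: wrapper() sets index = 40.
Step 2: sub() uses nonlocal to modify index in wrapper's scope: index = 40 + 11 = 51.
Step 3: wrapper() returns the modified index = 51

The answer is 51.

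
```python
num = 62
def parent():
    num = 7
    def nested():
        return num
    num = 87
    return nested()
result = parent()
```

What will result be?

Step 1: parent() sets num = 7, then later num = 87.
Step 2: nested() is called after num is reassigned to 87. Closures capture variables by reference, not by value.
Step 3: result = 87

The answer is 87.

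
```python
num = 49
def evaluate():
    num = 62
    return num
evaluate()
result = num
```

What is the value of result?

Step 1: num = 49 globally.
Step 2: evaluate() creates a LOCAL num = 62 (no global keyword!).
Step 3: The global num is unchanged. result = 49

The answer is 49.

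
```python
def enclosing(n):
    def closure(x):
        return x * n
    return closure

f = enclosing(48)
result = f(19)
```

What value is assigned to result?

Step 1: enclosing(48) creates a closure capturing n = 48.
Step 2: f(19) computes 19 * 48 = 912.
Step 3: result = 912

The answer is 912.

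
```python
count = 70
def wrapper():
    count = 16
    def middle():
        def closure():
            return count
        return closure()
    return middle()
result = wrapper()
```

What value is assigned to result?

Step 1: wrapper() defines count = 16. middle() and closure() have no local count.
Step 2: closure() checks local (none), enclosing middle() (none), enclosing wrapper() and finds count = 16.
Step 3: result = 16

The answer is 16.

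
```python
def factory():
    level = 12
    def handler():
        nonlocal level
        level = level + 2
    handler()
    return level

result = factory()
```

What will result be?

Step 1: factory() sets level = 12.
Step 2: handler() uses nonlocal to modify level in factory's scope: level = 12 + 2 = 14.
Step 3: factory() returns the modified level = 14

The answer is 14.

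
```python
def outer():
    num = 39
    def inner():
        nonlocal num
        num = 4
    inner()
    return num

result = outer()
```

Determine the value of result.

Step 1: outer() sets num = 39.
Step 2: inner() uses nonlocal to reassign num = 4.
Step 3: result = 4

The answer is 4.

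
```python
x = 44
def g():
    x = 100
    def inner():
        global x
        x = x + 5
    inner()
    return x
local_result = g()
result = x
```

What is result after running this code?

Step 1: Global x = 44. g() creates local x = 100.
Step 2: inner() declares global x and adds 5: global x = 44 + 5 = 49.
Step 3: g() returns its local x = 100 (unaffected by inner).
Step 4: result = global x = 49

The answer is 49.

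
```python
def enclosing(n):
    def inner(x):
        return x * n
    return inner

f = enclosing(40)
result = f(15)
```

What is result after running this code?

Step 1: enclosing(40) creates a closure capturing n = 40.
Step 2: f(15) computes 15 * 40 = 600.
Step 3: result = 600

The answer is 600.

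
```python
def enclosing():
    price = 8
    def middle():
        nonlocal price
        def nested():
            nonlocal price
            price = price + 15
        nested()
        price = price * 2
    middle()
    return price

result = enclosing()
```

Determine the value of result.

Step 1: price = 8.
Step 2: nested() adds 15: price = 8 + 15 = 23.
Step 3: middle() doubles: price = 23 * 2 = 46.
Step 4: result = 46

The answer is 46.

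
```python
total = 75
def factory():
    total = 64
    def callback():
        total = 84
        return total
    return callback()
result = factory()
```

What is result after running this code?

Step 1: Three scopes define total: global (75), factory (64), callback (84).
Step 2: callback() has its own local total = 84, which shadows both enclosing and global.
Step 3: result = 84 (local wins in LEGB)

The answer is 84.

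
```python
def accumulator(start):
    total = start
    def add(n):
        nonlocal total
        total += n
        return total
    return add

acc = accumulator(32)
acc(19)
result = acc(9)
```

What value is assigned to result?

Step 1: accumulator(32) creates closure with total = 32.
Step 2: First acc(19): total = 32 + 19 = 51.
Step 3: Second acc(9): total = 51 + 9 = 60. result = 60

The answer is 60.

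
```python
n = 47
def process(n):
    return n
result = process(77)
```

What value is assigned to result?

Step 1: Global n = 47.
Step 2: process(77) takes parameter n = 77, which shadows the global.
Step 3: result = 77

The answer is 77.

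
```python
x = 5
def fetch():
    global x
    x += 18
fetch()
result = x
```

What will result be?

Step 1: x = 5 globally.
Step 2: fetch() modifies global x: x += 18 = 23.
Step 3: result = 23

The answer is 23.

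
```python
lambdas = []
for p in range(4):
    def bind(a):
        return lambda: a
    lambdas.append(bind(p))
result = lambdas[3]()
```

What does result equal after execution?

Step 1: bind(p) creates a new scope capturing a = p at call time.
Step 2: lambdas[3] = bind(3), so its lambda captures a = 3.
Step 3: result = 3 (closure factory fixes late binding)

The answer is 3.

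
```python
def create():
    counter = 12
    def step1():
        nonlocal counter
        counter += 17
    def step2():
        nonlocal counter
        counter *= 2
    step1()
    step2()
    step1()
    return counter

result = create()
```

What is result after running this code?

Step 1: counter = 12.
Step 2: step1(): counter = 12 + 17 = 29.
Step 3: step2(): counter = 29 * 2 = 58.
Step 4: step1(): counter = 58 + 17 = 75. result = 75

The answer is 75.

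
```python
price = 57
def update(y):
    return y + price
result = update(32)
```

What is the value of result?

Step 1: price = 57 is defined globally.
Step 2: update(32) uses parameter y = 32 and looks up price from global scope = 57.
Step 3: result = 32 + 57 = 89

The answer is 89.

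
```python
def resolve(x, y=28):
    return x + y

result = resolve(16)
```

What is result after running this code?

Step 1: resolve(16) uses default y = 28.
Step 2: Returns 16 + 28 = 44.
Step 3: result = 44

The answer is 44.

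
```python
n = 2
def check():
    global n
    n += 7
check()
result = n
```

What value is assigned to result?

Step 1: n = 2 globally.
Step 2: check() modifies global n: n += 7 = 9.
Step 3: result = 9

The answer is 9.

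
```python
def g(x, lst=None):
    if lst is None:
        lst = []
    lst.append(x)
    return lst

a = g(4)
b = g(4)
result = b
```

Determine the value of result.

Step 1: None default with guard creates a NEW list each call.
Step 2: a = [4] (fresh list). b = [4] (another fresh list).
Step 3: result = [4] (this is the fix for mutable default)

The answer is [4].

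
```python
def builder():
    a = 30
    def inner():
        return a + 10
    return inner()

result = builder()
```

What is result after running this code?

Step 1: builder() defines a = 30.
Step 2: inner() reads a = 30 from enclosing scope, returns 30 + 10 = 40.
Step 3: result = 40

The answer is 40.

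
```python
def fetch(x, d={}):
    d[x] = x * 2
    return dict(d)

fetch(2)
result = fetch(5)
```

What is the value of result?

Step 1: Mutable default dict is shared across calls.
Step 2: First call adds 2: 4. Second call adds 5: 10.
Step 3: result = {2: 4, 5: 10}

The answer is {2: 4, 5: 10}.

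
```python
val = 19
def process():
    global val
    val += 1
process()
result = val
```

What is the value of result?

Step 1: val = 19 globally.
Step 2: process() modifies global val: val += 1 = 20.
Step 3: result = 20

The answer is 20.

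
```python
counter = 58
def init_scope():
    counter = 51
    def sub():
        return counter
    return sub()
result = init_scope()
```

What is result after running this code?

Step 1: counter = 58 globally, but init_scope() defines counter = 51 locally.
Step 2: sub() looks up counter. Not in local scope, so checks enclosing scope (init_scope) and finds counter = 51.
Step 3: result = 51

The answer is 51.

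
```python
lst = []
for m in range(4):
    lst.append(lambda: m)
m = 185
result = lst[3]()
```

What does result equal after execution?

Step 1: Lambdas capture the variable m by reference, not by value.
Step 2: After the loop, m is reassigned to 185.
Step 3: lst[3]() looks up the current m = 185. result = 185

The answer is 185.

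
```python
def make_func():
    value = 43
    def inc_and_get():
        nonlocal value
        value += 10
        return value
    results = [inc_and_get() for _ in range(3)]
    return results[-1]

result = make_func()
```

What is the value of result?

Step 1: value = 43.
Step 2: Three calls to inc_and_get(), each adding 10.
Step 3: Last value = 43 + 10 * 3 = 73

The answer is 73.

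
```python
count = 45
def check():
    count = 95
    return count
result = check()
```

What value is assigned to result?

Step 1: Global count = 45.
Step 2: check() creates local count = 95, shadowing the global.
Step 3: Returns local count = 95. result = 95

The answer is 95.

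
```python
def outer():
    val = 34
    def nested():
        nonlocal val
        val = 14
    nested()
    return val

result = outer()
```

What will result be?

Step 1: outer() sets val = 34.
Step 2: nested() uses nonlocal to reassign val = 14.
Step 3: result = 14

The answer is 14.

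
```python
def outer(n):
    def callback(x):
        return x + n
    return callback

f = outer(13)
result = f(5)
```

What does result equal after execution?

Step 1: outer(13) creates a closure that captures n = 13.
Step 2: f(5) calls the closure with x = 5, returning 5 + 13 = 18.
Step 3: result = 18

The answer is 18.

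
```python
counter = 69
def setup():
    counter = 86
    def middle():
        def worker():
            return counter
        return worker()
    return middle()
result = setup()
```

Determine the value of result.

Step 1: setup() defines counter = 86. middle() and worker() have no local counter.
Step 2: worker() checks local (none), enclosing middle() (none), enclosing setup() and finds counter = 86.
Step 3: result = 86

The answer is 86.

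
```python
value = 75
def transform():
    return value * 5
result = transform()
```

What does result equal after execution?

Step 1: value = 75 is defined globally.
Step 2: transform() looks up value from global scope = 75, then computes 75 * 5 = 375.
Step 3: result = 375

The answer is 375.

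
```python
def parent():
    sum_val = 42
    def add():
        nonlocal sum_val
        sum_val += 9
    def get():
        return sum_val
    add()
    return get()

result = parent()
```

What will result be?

Step 1: sum_val = 42. add() modifies it via nonlocal, get() reads it.
Step 2: add() makes sum_val = 42 + 9 = 51.
Step 3: get() returns 51. result = 51

The answer is 51.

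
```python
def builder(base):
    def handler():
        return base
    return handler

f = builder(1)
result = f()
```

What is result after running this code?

Step 1: builder(1) creates closure capturing base = 1.
Step 2: f() returns the captured base = 1.
Step 3: result = 1

The answer is 1.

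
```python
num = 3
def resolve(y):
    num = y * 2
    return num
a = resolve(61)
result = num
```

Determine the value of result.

Step 1: Global num = 3.
Step 2: resolve(61) creates local num = 61 * 2 = 122.
Step 3: Global num unchanged because no global keyword. result = 3

The answer is 3.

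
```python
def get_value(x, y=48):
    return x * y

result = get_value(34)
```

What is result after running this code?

Step 1: get_value(34) uses default y = 48.
Step 2: Returns 34 * 48 = 1632.
Step 3: result = 1632

The answer is 1632.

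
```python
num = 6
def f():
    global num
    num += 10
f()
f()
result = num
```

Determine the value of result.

Step 1: num = 6.
Step 2: First f(): num = 6 + 10 = 16.
Step 3: Second f(): num = 16 + 10 = 26. result = 26

The answer is 26.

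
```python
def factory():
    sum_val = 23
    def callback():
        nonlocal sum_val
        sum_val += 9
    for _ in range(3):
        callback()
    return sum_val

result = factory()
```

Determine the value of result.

Step 1: sum_val = 23.
Step 2: callback() is called 3 times in a loop, each adding 9 via nonlocal.
Step 3: sum_val = 23 + 9 * 3 = 50

The answer is 50.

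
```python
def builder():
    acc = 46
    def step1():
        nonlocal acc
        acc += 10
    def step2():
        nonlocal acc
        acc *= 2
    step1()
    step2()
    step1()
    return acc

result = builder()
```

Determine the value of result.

Step 1: acc = 46.
Step 2: step1(): acc = 46 + 10 = 56.
Step 3: step2(): acc = 56 * 2 = 112.
Step 4: step1(): acc = 112 + 10 = 122. result = 122

The answer is 122.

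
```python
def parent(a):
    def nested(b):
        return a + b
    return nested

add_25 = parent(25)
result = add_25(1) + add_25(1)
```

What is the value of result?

Step 1: add_25 captures a = 25.
Step 2: add_25(1) = 25 + 1 = 26, called twice.
Step 3: result = 26 + 26 = 52

The answer is 52.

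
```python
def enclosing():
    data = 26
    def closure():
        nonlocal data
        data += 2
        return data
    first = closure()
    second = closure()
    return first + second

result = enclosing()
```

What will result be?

Step 1: data starts at 26.
Step 2: First call: data = 26 + 2 = 28, returns 28.
Step 3: Second call: data = 28 + 2 = 30, returns 30.
Step 4: result = 28 + 30 = 58

The answer is 58.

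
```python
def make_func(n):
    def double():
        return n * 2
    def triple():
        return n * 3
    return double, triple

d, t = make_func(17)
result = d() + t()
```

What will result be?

Step 1: Both closures capture the same n = 17.
Step 2: d() = 17 * 2 = 34, t() = 17 * 3 = 51.
Step 3: result = 34 + 51 = 85

The answer is 85.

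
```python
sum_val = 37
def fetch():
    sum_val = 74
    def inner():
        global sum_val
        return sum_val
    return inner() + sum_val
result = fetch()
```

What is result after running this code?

Step 1: Global sum_val = 37. fetch() shadows with local sum_val = 74.
Step 2: inner() uses global keyword, so inner() returns global sum_val = 37.
Step 3: fetch() returns 37 + 74 = 111

The answer is 111.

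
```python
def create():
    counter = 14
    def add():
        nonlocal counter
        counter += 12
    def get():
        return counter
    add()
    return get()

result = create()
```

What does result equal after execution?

Step 1: counter = 14. add() modifies it via nonlocal, get() reads it.
Step 2: add() makes counter = 14 + 12 = 26.
Step 3: get() returns 26. result = 26

The answer is 26.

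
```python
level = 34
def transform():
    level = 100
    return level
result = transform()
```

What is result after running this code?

Step 1: Global level = 34.
Step 2: transform() creates local level = 100, shadowing the global.
Step 3: Returns local level = 100. result = 100

The answer is 100.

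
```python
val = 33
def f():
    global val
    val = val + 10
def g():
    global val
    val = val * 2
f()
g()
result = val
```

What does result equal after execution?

Step 1: val = 33.
Step 2: f() adds 10: val = 33 + 10 = 43.
Step 3: g() doubles: val = 43 * 2 = 86.
Step 4: result = 86

The answer is 86.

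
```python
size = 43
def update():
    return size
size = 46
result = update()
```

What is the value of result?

Step 1: size is first set to 43, then reassigned to 46.
Step 2: update() is called after the reassignment, so it looks up the current global size = 46.
Step 3: result = 46

The answer is 46.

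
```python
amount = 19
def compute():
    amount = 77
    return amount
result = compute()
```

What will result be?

Step 1: Global amount = 19.
Step 2: compute() creates local amount = 77, shadowing the global.
Step 3: Returns local amount = 77. result = 77

The answer is 77.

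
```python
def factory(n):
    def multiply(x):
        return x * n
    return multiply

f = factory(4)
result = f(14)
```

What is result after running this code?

Step 1: factory(4) returns multiply closure with n = 4.
Step 2: f(14) computes 14 * 4 = 56.
Step 3: result = 56

The answer is 56.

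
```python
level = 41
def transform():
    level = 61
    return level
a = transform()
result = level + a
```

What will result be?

Step 1: Global level = 41. transform() returns local level = 61.
Step 2: a = 61. Global level still = 41.
Step 3: result = 41 + 61 = 102

The answer is 102.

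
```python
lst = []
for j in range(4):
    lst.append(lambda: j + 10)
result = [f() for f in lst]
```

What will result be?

Step 1: All lambdas capture j by reference. After the loop, j = 3.
Step 2: Each call returns 3 + 10 = 13.
Step 3: result = [13, 13, 13, 13]

The answer is [13, 13, 13, 13].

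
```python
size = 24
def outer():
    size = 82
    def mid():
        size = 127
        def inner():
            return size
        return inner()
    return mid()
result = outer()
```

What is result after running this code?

Step 1: Three levels of shadowing: global 24, outer 82, mid 127.
Step 2: inner() finds size = 127 in enclosing mid() scope.
Step 3: result = 127

The answer is 127.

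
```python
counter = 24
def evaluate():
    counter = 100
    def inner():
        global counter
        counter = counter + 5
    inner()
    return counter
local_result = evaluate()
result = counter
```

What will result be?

Step 1: Global counter = 24. evaluate() creates local counter = 100.
Step 2: inner() declares global counter and adds 5: global counter = 24 + 5 = 29.
Step 3: evaluate() returns its local counter = 100 (unaffected by inner).
Step 4: result = global counter = 29

The answer is 29.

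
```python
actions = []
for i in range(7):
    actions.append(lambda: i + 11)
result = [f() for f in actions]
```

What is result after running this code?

Step 1: All lambdas capture i by reference. After the loop, i = 6.
Step 2: Each call returns 6 + 11 = 17.
Step 3: result = [17, 17, 17, 17, 17, 17, 17]

The answer is [17, 17, 17, 17, 17, 17, 17].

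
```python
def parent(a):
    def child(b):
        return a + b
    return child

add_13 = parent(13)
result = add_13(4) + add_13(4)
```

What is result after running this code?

Step 1: add_13 captures a = 13.
Step 2: add_13(4) = 13 + 4 = 17, called twice.
Step 3: result = 17 + 17 = 34

The answer is 34.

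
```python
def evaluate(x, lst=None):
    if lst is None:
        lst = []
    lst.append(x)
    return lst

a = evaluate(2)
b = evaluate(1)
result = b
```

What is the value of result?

Step 1: None default with guard creates a NEW list each call.
Step 2: a = [2] (fresh list). b = [1] (another fresh list).
Step 3: result = [1] (this is the fix for mutable default)

The answer is [1].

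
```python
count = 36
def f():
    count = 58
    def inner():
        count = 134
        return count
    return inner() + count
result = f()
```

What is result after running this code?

Step 1: f() has local count = 58. inner() has local count = 134.
Step 2: inner() returns its local count = 134.
Step 3: f() returns 134 + its own count (58) = 192

The answer is 192.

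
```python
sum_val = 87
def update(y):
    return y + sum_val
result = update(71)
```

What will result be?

Step 1: sum_val = 87 is defined globally.
Step 2: update(71) uses parameter y = 71 and looks up sum_val from global scope = 87.
Step 3: result = 71 + 87 = 158

The answer is 158.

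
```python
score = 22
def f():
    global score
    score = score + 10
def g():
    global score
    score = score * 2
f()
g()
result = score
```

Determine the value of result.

Step 1: score = 22.
Step 2: f() adds 10: score = 22 + 10 = 32.
Step 3: g() doubles: score = 32 * 2 = 64.
Step 4: result = 64

The answer is 64.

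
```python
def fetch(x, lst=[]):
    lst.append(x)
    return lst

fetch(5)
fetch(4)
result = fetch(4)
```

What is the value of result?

Step 1: Mutable default argument gotcha! The list [] is created once.
Step 2: Each call appends to the SAME list: [5], [5, 4], [5, 4, 4].
Step 3: result = [5, 4, 4]

The answer is [5, 4, 4].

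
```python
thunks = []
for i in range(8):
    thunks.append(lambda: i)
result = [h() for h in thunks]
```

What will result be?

Step 1: All 8 lambdas share the same variable i.
Step 2: After the loop, i = 7.
Step 3: Each call returns 7. result = [7, 7, 7, 7, 7, 7, 7, 7]

The answer is [7, 7, 7, 7, 7, 7, 7, 7].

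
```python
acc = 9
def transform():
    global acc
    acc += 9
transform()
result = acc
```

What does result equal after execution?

Step 1: acc = 9 globally.
Step 2: transform() modifies global acc: acc += 9 = 18.
Step 3: result = 18

The answer is 18.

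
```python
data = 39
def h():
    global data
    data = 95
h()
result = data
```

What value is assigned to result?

Step 1: data = 39 globally.
Step 2: h() declares global data and sets it to 95.
Step 3: After h(), global data = 95. result = 95

The answer is 95.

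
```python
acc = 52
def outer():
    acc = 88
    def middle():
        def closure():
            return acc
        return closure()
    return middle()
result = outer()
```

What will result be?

Step 1: outer() defines acc = 88. middle() and closure() have no local acc.
Step 2: closure() checks local (none), enclosing middle() (none), enclosing outer() and finds acc = 88.
Step 3: result = 88

The answer is 88.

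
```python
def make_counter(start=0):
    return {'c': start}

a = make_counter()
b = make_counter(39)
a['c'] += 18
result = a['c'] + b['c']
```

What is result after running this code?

Step 1: make_counter() returns a new dict each call (immutable default 0).
Step 2: a = {'c': 0}, b = {'c': 39}.
Step 3: a['c'] += 18 = 18. result = 18 + 39 = 57

The answer is 57.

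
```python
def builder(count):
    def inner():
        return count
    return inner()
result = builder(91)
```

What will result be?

Step 1: builder(91) binds parameter count = 91.
Step 2: inner() looks up count in enclosing scope and finds the parameter count = 91.
Step 3: result = 91

The answer is 91.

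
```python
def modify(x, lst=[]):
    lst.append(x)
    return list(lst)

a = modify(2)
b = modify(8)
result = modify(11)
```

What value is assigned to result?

Step 1: Default list is shared. list() creates copies for return values.
Step 2: Internal list grows: [2] -> [2, 8] -> [2, 8, 11].
Step 3: result = [2, 8, 11]

The answer is [2, 8, 11].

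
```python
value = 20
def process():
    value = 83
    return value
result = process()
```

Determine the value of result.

Step 1: Global value = 20.
Step 2: process() creates local value = 83, shadowing the global.
Step 3: Returns local value = 83. result = 83

The answer is 83.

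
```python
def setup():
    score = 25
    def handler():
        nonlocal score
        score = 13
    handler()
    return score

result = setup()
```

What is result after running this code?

Step 1: setup() sets score = 25.
Step 2: handler() uses nonlocal to reassign score = 13.
Step 3: result = 13

The answer is 13.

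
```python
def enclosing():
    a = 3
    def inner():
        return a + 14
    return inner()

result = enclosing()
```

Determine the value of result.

Step 1: enclosing() defines a = 3.
Step 2: inner() reads a = 3 from enclosing scope, returns 3 + 14 = 17.
Step 3: result = 17

The answer is 17.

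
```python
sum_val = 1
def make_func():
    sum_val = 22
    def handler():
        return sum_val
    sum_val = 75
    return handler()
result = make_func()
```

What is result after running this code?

Step 1: make_func() sets sum_val = 22, then later sum_val = 75.
Step 2: handler() is called after sum_val is reassigned to 75. Closures capture variables by reference, not by value.
Step 3: result = 75

The answer is 75.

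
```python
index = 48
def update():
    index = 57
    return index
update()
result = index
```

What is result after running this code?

Step 1: index = 48 globally.
Step 2: update() creates a LOCAL index = 57 (no global keyword!).
Step 3: The global index is unchanged. result = 48

The answer is 48.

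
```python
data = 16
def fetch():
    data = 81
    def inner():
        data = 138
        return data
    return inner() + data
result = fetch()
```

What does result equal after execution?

Step 1: fetch() has local data = 81. inner() has local data = 138.
Step 2: inner() returns its local data = 138.
Step 3: fetch() returns 138 + its own data (81) = 219

The answer is 219.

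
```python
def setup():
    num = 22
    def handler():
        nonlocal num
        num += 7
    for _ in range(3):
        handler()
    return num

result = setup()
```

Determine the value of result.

Step 1: num = 22.
Step 2: handler() is called 3 times in a loop, each adding 7 via nonlocal.
Step 3: num = 22 + 7 * 3 = 43

The answer is 43.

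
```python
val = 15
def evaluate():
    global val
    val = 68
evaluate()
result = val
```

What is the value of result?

Step 1: val = 15 globally.
Step 2: evaluate() declares global val and sets it to 68.
Step 3: After evaluate(), global val = 68. result = 68

The answer is 68.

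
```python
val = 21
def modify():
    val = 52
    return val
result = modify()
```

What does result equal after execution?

Step 1: Global val = 21.
Step 2: modify() creates local val = 52, shadowing the global.
Step 3: Returns local val = 52. result = 52

The answer is 52.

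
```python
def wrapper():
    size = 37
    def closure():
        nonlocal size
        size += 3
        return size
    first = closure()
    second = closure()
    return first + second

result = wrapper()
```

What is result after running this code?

Step 1: size starts at 37.
Step 2: First call: size = 37 + 3 = 40, returns 40.
Step 3: Second call: size = 40 + 3 = 43, returns 43.
Step 4: result = 40 + 43 = 83

The answer is 83.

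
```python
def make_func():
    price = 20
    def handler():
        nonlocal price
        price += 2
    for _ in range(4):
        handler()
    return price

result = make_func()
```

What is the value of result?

Step 1: price = 20.
Step 2: handler() is called 4 times in a loop, each adding 2 via nonlocal.
Step 3: price = 20 + 2 * 4 = 28

The answer is 28.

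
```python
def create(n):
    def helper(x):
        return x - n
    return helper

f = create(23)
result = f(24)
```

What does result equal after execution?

Step 1: create(23) creates a closure capturing n = 23.
Step 2: f(24) computes 24 - 23 = 1.
Step 3: result = 1

The answer is 1.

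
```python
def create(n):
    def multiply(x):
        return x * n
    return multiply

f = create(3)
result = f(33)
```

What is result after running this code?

Step 1: create(3) returns multiply closure with n = 3.
Step 2: f(33) computes 33 * 3 = 99.
Step 3: result = 99

The answer is 99.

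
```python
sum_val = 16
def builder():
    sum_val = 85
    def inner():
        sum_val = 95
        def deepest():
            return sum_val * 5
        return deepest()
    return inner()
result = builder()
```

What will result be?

Step 1: deepest() looks up sum_val through LEGB: not local, finds sum_val = 95 in enclosing inner().
Step 2: Returns 95 * 5 = 475.
Step 3: result = 475

The answer is 475.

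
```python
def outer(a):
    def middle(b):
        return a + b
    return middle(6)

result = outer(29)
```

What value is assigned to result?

Step 1: outer(29) passes a = 29.
Step 2: middle(6) has b = 6, reads a = 29 from enclosing.
Step 3: result = 29 + 6 = 35

The answer is 35.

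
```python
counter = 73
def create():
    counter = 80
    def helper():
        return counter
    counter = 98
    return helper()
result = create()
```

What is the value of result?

Step 1: create() sets counter = 80, then later counter = 98.
Step 2: helper() is called after counter is reassigned to 98. Closures capture variables by reference, not by value.
Step 3: result = 98

The answer is 98.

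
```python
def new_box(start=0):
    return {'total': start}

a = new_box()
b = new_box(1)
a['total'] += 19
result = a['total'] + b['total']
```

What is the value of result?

Step 1: new_box() returns a new dict each call (immutable default 0).
Step 2: a = {'total': 0}, b = {'total': 1}.
Step 3: a['total'] += 19 = 19. result = 19 + 1 = 20

The answer is 20.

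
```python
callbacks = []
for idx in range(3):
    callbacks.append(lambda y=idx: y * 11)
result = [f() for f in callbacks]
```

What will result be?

Step 1: Default arg y=idx captures idx at each iteration.
Step 2: callbacks[k] has y defaulting to k, returns k * 11.
Step 3: result = [0, 11, 22]

The answer is [0, 11, 22].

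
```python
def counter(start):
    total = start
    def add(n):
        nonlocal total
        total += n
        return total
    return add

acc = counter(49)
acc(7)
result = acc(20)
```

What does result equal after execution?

Step 1: counter(49) creates closure with total = 49.
Step 2: First acc(7): total = 49 + 7 = 56.
Step 3: Second acc(20): total = 56 + 20 = 76. result = 76

The answer is 76.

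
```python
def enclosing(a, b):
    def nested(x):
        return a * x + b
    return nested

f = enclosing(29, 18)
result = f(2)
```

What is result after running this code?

Step 1: enclosing(29, 18) captures a = 29, b = 18.
Step 2: f(2) computes 29 * 2 + 18 = 76.
Step 3: result = 76

The answer is 76.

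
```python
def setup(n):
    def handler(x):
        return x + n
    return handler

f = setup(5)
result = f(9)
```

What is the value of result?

Step 1: setup(5) creates a closure that captures n = 5.
Step 2: f(9) calls the closure with x = 9, returning 9 + 5 = 14.
Step 3: result = 14

The answer is 14.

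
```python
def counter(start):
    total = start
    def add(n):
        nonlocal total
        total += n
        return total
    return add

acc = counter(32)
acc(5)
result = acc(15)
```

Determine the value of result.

Step 1: counter(32) creates closure with total = 32.
Step 2: First acc(5): total = 32 + 5 = 37.
Step 3: Second acc(15): total = 37 + 15 = 52. result = 52

The answer is 52.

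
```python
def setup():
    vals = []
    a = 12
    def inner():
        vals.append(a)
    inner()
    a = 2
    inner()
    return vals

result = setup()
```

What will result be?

Step 1: a = 12. inner() appends current a to vals.
Step 2: First inner(): appends 12. Then a = 2.
Step 3: Second inner(): appends 2 (closure sees updated a). result = [12, 2]

The answer is [12, 2].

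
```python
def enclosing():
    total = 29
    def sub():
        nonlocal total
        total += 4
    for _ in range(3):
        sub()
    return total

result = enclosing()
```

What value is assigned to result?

Step 1: total = 29.
Step 2: sub() is called 3 times in a loop, each adding 4 via nonlocal.
Step 3: total = 29 + 4 * 3 = 41

The answer is 41.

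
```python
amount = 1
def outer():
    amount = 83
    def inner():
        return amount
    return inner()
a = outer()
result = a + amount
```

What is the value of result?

Step 1: outer() has local amount = 83. inner() reads from enclosing.
Step 2: outer() returns 83. Global amount = 1 unchanged.
Step 3: result = 83 + 1 = 84

The answer is 84.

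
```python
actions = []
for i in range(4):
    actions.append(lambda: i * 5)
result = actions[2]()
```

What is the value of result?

Step 1: All lambdas reference the same variable i (late binding).
Step 2: After the loop, i = 3. Every lambda returns i * 5.
Step 3: actions[2]() = 3 * 5 = 15

The answer is 15.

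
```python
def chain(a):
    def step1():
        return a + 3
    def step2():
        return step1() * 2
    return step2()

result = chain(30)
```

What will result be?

Step 1: chain(30) captures a = 30.
Step 2: step2() calls step1() which returns 30 + 3 = 33.
Step 3: step2() returns 33 * 2 = 66

The answer is 66.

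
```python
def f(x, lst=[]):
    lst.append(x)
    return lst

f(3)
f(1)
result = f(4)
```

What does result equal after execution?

Step 1: Mutable default argument gotcha! The list [] is created once.
Step 2: Each call appends to the SAME list: [3], [3, 1], [3, 1, 4].
Step 3: result = [3, 1, 4]

The answer is [3, 1, 4].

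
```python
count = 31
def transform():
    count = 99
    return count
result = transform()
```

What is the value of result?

Step 1: Global count = 31.
Step 2: transform() creates local count = 99, shadowing the global.
Step 3: Returns local count = 99. result = 99

The answer is 99.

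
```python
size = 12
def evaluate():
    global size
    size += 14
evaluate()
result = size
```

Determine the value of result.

Step 1: size = 12 globally.
Step 2: evaluate() modifies global size: size += 14 = 26.
Step 3: result = 26

The answer is 26.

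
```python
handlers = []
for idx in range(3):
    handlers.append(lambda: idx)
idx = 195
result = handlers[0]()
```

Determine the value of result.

Step 1: Lambdas capture the variable idx by reference, not by value.
Step 2: After the loop, idx is reassigned to 195.
Step 3: handlers[0]() looks up the current idx = 195. result = 195

The answer is 195.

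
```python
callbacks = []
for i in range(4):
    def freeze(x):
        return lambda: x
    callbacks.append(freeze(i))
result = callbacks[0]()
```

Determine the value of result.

Step 1: freeze(i) creates a new scope capturing x = i at call time.
Step 2: callbacks[0] = freeze(0), so its lambda captures x = 0.
Step 3: result = 0 (closure factory fixes late binding)

The answer is 0.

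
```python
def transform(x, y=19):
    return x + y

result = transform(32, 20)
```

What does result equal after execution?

Step 1: transform(32, 20) overrides default y with 20.
Step 2: Returns 32 + 20 = 52.
Step 3: result = 52

The answer is 52.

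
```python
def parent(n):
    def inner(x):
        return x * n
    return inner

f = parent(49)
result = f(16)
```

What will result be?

Step 1: parent(49) creates a closure capturing n = 49.
Step 2: f(16) computes 16 * 49 = 784.
Step 3: result = 784

The answer is 784.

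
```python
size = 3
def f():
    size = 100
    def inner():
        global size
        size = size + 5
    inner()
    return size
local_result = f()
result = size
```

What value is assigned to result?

Step 1: Global size = 3. f() creates local size = 100.
Step 2: inner() declares global size and adds 5: global size = 3 + 5 = 8.
Step 3: f() returns its local size = 100 (unaffected by inner).
Step 4: result = global size = 8

The answer is 8.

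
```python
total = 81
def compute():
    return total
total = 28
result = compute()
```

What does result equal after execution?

Step 1: total is first set to 81, then reassigned to 28.
Step 2: compute() is called after the reassignment, so it looks up the current global total = 28.
Step 3: result = 28

The answer is 28.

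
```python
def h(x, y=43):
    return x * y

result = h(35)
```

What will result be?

Step 1: h(35) uses default y = 43.
Step 2: Returns 35 * 43 = 1505.
Step 3: result = 1505

The answer is 1505.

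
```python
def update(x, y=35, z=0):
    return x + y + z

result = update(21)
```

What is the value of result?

Step 1: update(21) uses defaults y = 35, z = 0.
Step 2: Returns 21 + 35 + 0 = 56.
Step 3: result = 56

The answer is 56.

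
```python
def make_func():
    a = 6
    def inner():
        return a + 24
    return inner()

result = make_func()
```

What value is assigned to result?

Step 1: make_func() defines a = 6.
Step 2: inner() reads a = 6 from enclosing scope, returns 6 + 24 = 30.
Step 3: result = 30

The answer is 30.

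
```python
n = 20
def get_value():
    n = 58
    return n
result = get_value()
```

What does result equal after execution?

Step 1: Global n = 20.
Step 2: get_value() creates local n = 58, shadowing the global.
Step 3: Returns local n = 58. result = 58

The answer is 58.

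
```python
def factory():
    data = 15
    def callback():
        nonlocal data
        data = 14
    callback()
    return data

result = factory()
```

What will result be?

Step 1: factory() sets data = 15.
Step 2: callback() uses nonlocal to reassign data = 14.
Step 3: result = 14

The answer is 14.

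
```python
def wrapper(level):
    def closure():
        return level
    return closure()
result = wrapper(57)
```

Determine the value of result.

Step 1: wrapper(57) binds parameter level = 57.
Step 2: closure() looks up level in enclosing scope and finds the parameter level = 57.
Step 3: result = 57

The answer is 57.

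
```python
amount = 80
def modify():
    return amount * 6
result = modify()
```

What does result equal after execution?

Step 1: amount = 80 is defined globally.
Step 2: modify() looks up amount from global scope = 80, then computes 80 * 6 = 480.
Step 3: result = 480

The answer is 480.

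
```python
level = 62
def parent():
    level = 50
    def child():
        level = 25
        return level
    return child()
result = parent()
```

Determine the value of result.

Step 1: Three scopes define level: global (62), parent (50), child (25).
Step 2: child() has its own local level = 25, which shadows both enclosing and global.
Step 3: result = 25 (local wins in LEGB)

The answer is 25.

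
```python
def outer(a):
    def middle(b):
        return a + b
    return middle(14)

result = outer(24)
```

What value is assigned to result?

Step 1: outer(24) passes a = 24.
Step 2: middle(14) has b = 14, reads a = 24 from enclosing.
Step 3: result = 24 + 14 = 38

The answer is 38.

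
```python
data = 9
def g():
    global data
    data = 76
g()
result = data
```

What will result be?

Step 1: data = 9 globally.
Step 2: g() declares global data and sets it to 76.
Step 3: After g(), global data = 76. result = 76

The answer is 76.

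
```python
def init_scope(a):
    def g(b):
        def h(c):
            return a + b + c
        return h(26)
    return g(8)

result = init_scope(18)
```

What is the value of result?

Step 1: a = 18, b = 8, c = 26 across three nested scopes.
Step 2: h() accesses all three via LEGB rule.
Step 3: result = 18 + 8 + 26 = 52

The answer is 52.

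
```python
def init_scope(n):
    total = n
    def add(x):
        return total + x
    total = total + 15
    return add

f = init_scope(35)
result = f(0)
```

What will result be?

Step 1: init_scope(35) sets total = 35, then total = 35 + 15 = 50.
Step 2: Closures capture by reference, so add sees total = 50.
Step 3: f(0) returns 50 + 0 = 50

The answer is 50.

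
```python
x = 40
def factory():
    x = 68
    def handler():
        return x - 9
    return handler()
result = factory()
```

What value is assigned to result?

Step 1: factory() shadows global x with x = 68.
Step 2: handler() finds x = 68 in enclosing scope, computes 68 - 9 = 59.
Step 3: result = 59

The answer is 59.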